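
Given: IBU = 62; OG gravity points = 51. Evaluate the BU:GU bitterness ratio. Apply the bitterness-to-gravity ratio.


BU:GU = IBU / OG_points
BU:GU = 62 / 51

1.2157


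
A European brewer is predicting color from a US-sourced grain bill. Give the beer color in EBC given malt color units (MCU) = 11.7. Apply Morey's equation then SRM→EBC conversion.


SRM = 1.4922·MCU^0.6859;  EBC = SRM·1.97
SRM = 1.4922·11.7^0.6859 = 8.0630
EBC = 8.0630·1.97

15.8841 EBC


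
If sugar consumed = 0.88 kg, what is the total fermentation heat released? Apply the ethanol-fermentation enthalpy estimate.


Q = m_sugar · 590 kJ/kg
Q = 0.88 · 590

519.2000 kJ


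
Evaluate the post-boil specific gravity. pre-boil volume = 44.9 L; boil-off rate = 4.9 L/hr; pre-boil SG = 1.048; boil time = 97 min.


V_post = V_pre − rate·(t/60);  SG_post = 1 + (SG_pre−1)·V_pre/V_post
V_post = 44.9 − 4.9·(97/60) = 36.9783
SG_post = 1 + (1.048 − 1)·44.9/36.9783

1.0583


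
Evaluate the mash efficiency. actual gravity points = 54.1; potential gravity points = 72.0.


efficiency = actual / potential × 100
efficiency = 54.1 / 72.0 × 100

75.1389 %


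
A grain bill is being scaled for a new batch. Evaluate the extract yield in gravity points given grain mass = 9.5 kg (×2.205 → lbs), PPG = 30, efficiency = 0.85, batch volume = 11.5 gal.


points = lbs × PPG × eff / vol
lbs = 9.5 × 2.205 = 20.9475
points = 20.9475 × 30 × 0.85 / 11.5

46.4488 points


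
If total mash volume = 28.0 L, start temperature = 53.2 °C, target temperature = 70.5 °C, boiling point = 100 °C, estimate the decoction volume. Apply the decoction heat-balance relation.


V_dec = V_total·(T_target − T_start)/(T_boil − T_start)
V_dec = 28.0·(70.5 − 53.2)/(100 − 53.2)

10.3504 L


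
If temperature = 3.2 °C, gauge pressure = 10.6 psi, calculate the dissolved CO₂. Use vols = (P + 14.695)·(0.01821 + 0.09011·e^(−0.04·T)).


vols = (10.6 + 14.695)·(0.01821 + 0.09011·e^(−0.04·3.2))

2.4661 volumes


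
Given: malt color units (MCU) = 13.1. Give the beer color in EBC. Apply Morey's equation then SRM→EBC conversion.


SRM = 1.4922·MCU^0.6859;  EBC = SRM·1.97
SRM = 1.4922·13.1^0.6859 = 8.7129
EBC = 8.7129·1.97

17.1644 EBC


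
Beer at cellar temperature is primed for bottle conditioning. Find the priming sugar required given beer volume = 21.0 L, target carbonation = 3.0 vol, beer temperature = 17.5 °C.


residual = 14.695·(0.01821 + 0.09011·e^(−0.04·T));  sugar = (target − residual)·4.0·V
residual = 14.695·(0.01821 + 0.09011·e^(−0.04·17.5)) = 0.9252
sugar = (3.0 − 0.9252)·4.0·21.0

174.2868 g


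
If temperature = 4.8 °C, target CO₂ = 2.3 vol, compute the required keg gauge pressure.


psi = vols/(0.01821 + 0.09011·e^(−0.04·T)) − 14.695
psi = 2.3/(0.01821 + 0.09011·e^(−0.04·4.8)) − 14.695

10.1488 psi


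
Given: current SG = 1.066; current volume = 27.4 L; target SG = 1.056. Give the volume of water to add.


V_water = V·((SG_curr − 1)/(SG_target − 1) − 1)
V_water = 27.4·((1.066 − 1)/(1.056 − 1) − 1)

4.8929 L


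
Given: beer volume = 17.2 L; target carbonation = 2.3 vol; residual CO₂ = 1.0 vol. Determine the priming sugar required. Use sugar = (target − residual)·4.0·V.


sugar = (2.3 − 1.0)·4.0·17.2

89.4400 g


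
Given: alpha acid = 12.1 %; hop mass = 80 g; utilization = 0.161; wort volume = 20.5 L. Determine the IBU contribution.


IBU = (α/100)·mass·U·1000 / V
IBU = (12.1/100)·80·0.161·1000 / 20.5

76.0234 IBU


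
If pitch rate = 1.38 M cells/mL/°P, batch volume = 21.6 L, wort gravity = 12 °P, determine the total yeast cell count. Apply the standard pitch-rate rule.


cells (billions) = rate · V_L · °P
cells = 1.38 · 21.6 · 12

357.6960 billion cells


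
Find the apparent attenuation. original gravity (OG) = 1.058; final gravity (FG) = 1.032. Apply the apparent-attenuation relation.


AA = (OG − FG)/(OG − 1) · 100
AA = (1.058 − 1.032)/(1.058 − 1) · 100

44.8276 %


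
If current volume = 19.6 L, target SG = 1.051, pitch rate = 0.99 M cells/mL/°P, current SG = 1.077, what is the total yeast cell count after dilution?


V_w = V·((SG_c−1)/(SG_t−1)−1);  °P = 259 − 259/SG_t;  cells = rate·(V+V_w)·°P
V_w = 19.6·((1.077−1)/(1.051−1)−1) = 9.9922
V_final = 19.6 + 9.9922 = 29.5922
°P = 259 − 259/1.051 = 12.5680
cells = 0.99·29.5922·12.5680

368.1960 billion cells


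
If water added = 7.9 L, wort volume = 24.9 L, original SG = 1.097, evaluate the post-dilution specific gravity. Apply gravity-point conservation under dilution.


SG_new = 1 + (SG_old − 1)·V_old/(V_old + V_water)
pts = (1.097 − 1)·1000·24.9/(24.9 + 7.9) = 73.6372
SG_new = 1 + 73.6372/1000

1.0736


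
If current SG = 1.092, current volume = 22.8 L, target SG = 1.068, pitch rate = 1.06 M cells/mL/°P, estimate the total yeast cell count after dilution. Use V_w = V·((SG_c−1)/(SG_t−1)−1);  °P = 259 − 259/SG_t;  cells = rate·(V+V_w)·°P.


V_w = 22.8·((1.092−1)/(1.068−1)−1) = 8.0471
V_final = 22.8 + 8.0471 = 30.8471
°P = 259 − 259/1.068 = 16.4906
cells = 1.06·30.8471·16.4906

539.2089 billion cells


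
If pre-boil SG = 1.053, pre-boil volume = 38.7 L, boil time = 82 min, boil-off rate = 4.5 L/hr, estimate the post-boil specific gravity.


V_post = V_pre − rate·(t/60);  SG_post = 1 + (SG_pre−1)·V_pre/V_post
V_post = 38.7 − 4.5·(82/60) = 32.5500
SG_post = 1 + (1.053 − 1)·38.7/32.5500

1.0630


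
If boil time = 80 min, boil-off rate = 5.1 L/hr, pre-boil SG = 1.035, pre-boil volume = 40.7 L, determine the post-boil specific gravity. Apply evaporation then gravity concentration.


V_post = V_pre − rate·(t/60);  SG_post = 1 + (SG_pre−1)·V_pre/V_post
V_post = 40.7 − 5.1·(80/60) = 33.9000
SG_post = 1 + (1.035 − 1)·40.7/33.9000

1.0420


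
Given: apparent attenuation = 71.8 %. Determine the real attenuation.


RA = AA · 0.8192
RA = 71.8 · 0.8192

58.8186 %


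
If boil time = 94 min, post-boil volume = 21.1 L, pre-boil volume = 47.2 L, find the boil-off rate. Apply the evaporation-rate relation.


rate = (V_pre − V_post) / (t_min/60)
rate = (47.2 − 21.1) / (94/60)

16.6596 L/hr


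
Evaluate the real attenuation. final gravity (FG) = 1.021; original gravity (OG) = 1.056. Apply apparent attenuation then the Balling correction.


AA = (OG−FG)/(OG−1)·100;  RA = AA·0.8192
AA = (1.056 − 1.021)/(1.056 − 1)·100 = 62.5000
RA = 62.5000·0.8192

51.2000 %


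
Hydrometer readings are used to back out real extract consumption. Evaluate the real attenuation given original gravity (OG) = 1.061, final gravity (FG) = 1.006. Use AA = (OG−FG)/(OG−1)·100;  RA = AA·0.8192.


AA = (1.061 − 1.006)/(1.061 − 1)·100 = 90.1639
RA = 90.1639·0.8192

73.8623 %


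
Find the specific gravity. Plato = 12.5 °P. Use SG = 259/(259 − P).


SG = 259/(259 − 12.5)

1.0507


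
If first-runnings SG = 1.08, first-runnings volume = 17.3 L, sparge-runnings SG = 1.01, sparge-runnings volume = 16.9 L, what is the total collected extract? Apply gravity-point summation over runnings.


total = Σ (SG_i − 1)·1000·V_i
first = (1.08 − 1)·1000·17.3 = 1384.0000
sparge = (1.01 − 1)·1000·16.9 = 169.0000
total = 1384.0000 + 169.0000

1553.0000 gravity·L


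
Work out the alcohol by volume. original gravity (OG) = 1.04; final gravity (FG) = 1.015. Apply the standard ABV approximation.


ABV = (OG − FG) · 131.25
ABV = (1.04 − 1.015) · 131.25

3.2813 % ABV


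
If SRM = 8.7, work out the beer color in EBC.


EBC = SRM · 1.97
EBC = 8.7 · 1.97

17.1390 EBC


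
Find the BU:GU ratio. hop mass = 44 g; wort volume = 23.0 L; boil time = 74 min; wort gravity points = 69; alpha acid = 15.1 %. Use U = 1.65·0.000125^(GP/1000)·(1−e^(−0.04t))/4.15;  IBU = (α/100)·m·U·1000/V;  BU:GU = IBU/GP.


U = 1.65·0.000125^(69/1000)·(1−e^(−0.04·74))/4.15 = 0.2028
IBU = (15.1/100)·44·0.2028·1000/23.0 = 58.5755
BU:GU = 58.5755/69

0.8489


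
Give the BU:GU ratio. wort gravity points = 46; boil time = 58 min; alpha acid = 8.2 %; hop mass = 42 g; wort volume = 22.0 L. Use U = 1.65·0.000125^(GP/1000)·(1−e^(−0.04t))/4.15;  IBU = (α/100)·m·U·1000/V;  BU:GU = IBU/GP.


U = 1.65·0.000125^(46/1000)·(1−e^(−0.04·58))/4.15 = 0.2371
IBU = (8.2/100)·42·0.2371·1000/22.0 = 37.1201
BU:GU = 37.1201/46

0.8070


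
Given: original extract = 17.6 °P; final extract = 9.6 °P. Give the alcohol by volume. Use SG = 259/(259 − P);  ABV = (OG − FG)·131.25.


OG = 259/(259 − 17.6) = 1.0729
FG = 259/(259 − 9.6) = 1.0385
ABV = (1.0729 − 1.0385)·131.25

4.5171 % ABV


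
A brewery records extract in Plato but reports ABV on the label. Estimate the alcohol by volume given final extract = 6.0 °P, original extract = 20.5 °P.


SG = 259/(259 − P);  ABV = (OG − FG)·131.25
OG = 259/(259 − 20.5) = 1.0860
FG = 259/(259 − 6.0) = 1.0237
ABV = (1.0860 − 1.0237)·131.25

8.1688 % ABV


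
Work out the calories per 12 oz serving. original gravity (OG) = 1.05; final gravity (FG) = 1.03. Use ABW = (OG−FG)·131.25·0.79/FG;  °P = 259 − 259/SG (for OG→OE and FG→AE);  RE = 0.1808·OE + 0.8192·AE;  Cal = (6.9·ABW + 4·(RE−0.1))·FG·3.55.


ABW = (1.05 − 1.03)·131.25·0.79/1.03 = 2.0133
OE = 259 − 259/1.05 = 12.3333 °P
AE = 259 − 259/1.03 = 7.5437 °P
RE = 0.1808·12.3333 + 0.8192·7.5437 = 8.4097 °P
Cal = (6.9·2.0133 + 4·(8.4097−0.1))·1.03·3.55

172.3335 kcal


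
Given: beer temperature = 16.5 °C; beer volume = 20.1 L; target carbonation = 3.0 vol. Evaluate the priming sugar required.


residual = 14.695·(0.01821 + 0.09011·e^(−0.04·T));  sugar = (target − residual)·4.0·V
residual = 14.695·(0.01821 + 0.09011·e^(−0.04·16.5)) = 0.9520
sugar = (3.0 − 0.9520)·4.0·20.1

164.6598 g


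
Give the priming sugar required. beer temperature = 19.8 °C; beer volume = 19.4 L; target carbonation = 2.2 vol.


residual = 14.695·(0.01821 + 0.09011·e^(−0.04·T));  sugar = (target − residual)·4.0·V
residual = 14.695·(0.01821 + 0.09011·e^(−0.04·19.8)) = 0.8674
sugar = (2.2 − 0.8674)·4.0·19.4

103.4128 g


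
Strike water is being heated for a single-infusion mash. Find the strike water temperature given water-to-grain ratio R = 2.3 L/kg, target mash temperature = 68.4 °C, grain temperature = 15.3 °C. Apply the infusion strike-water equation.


T_strike = (0.41/R)·(T_mash − T_grain) + T_mash
T_strike = (0.41/2.3)·(68.4 − 15.3) + 68.4

77.8657 °C


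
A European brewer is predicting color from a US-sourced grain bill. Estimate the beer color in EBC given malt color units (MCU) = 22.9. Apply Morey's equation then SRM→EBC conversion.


SRM = 1.4922·MCU^0.6859;  EBC = SRM·1.97
SRM = 1.4922·22.9^0.6859 = 12.7802
EBC = 12.7802·1.97

25.1770 EBC


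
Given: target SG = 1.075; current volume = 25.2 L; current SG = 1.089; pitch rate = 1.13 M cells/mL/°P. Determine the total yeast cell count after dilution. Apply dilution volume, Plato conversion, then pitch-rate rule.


V_w = V·((SG_c−1)/(SG_t−1)−1);  °P = 259 − 259/SG_t;  cells = rate·(V+V_w)·°P
V_w = 25.2·((1.089−1)/(1.075−1)−1) = 4.7040
V_final = 25.2 + 4.7040 = 29.9040
°P = 259 − 259/1.075 = 18.0698
cells = 1.13·29.9040·18.0698

610.6049 billion cells


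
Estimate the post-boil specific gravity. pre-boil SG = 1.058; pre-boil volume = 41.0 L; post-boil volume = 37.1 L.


SG_post = 1 + (SG_pre − 1)·V_pre/V_post
pts_pre = (1.058 − 1)·1000 = 58.0000
pts_post = 58.0000·41.0/37.1 = 64.0970
SG_post = 1 + 64.0970/1000

1.0641


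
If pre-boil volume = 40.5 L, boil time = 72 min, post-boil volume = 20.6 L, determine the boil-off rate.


rate = (V_pre − V_post) / (t_min/60)
rate = (40.5 − 20.6) / (72/60)

16.5833 L/hr


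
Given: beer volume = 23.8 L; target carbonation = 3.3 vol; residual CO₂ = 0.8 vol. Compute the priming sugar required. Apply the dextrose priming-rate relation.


sugar = (target − residual)·4.0·V
sugar = (3.3 − 0.8)·4.0·23.8

238.0000 g


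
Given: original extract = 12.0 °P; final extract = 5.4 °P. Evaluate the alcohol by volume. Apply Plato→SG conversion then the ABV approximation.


SG = 259/(259 − P);  ABV = (OG − FG)·131.25
OG = 259/(259 − 12.0) = 1.0486
FG = 259/(259 − 5.4) = 1.0213
ABV = (1.0486 − 1.0213)·131.25

3.5818 % ABV


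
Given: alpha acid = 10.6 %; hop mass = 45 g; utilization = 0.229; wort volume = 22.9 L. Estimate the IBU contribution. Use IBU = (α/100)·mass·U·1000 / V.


IBU = (10.6/100)·45·0.229·1000 / 22.9

47.7000 IBU


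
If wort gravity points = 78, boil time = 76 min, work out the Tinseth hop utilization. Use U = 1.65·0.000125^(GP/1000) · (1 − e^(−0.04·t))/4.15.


bigness = 1.65·0.000125^(78/1000) = 0.8185
boil_factor = (1 − e^(−0.04·76))/4.15 = 0.2294
U = 0.8185 · 0.2294

0.1878


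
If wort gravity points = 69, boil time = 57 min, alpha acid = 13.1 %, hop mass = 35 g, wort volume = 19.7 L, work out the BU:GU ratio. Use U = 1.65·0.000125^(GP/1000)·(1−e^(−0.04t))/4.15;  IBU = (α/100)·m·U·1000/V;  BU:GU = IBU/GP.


U = 1.65·0.000125^(69/1000)·(1−e^(−0.04·57))/4.15 = 0.1920
IBU = (13.1/100)·35·0.1920·1000/19.7 = 44.6822
BU:GU = 44.6822/69

0.6476


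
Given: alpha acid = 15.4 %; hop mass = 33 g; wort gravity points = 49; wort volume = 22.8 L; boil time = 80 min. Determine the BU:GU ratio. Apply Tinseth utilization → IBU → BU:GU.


U = 1.65·0.000125^(GP/1000)·(1−e^(−0.04t))/4.15;  IBU = (α/100)·m·U·1000/V;  BU:GU = IBU/GP
U = 1.65·0.000125^(49/1000)·(1−e^(−0.04·80))/4.15 = 0.2455
IBU = (15.4/100)·33·0.2455·1000/22.8 = 54.7281
BU:GU = 54.7281/49

1.1169


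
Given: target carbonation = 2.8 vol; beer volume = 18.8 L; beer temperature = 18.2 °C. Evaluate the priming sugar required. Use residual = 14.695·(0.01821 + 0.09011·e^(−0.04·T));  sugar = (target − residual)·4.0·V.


residual = 14.695·(0.01821 + 0.09011·e^(−0.04·18.2)) = 0.9070
sugar = (2.8 − 0.9070)·4.0·18.8

142.3535 g


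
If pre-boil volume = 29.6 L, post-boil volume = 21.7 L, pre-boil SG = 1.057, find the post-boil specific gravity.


SG_post = 1 + (SG_pre − 1)·V_pre/V_post
pts_pre = (1.057 − 1)·1000 = 57.0000
pts_post = 57.0000·29.6/21.7 = 77.7512
SG_post = 1 + 77.7512/1000

1.0778


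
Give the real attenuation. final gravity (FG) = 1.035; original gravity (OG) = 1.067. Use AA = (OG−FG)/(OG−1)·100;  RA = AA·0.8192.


AA = (1.067 − 1.035)/(1.067 − 1)·100 = 47.7612
RA = 47.7612·0.8192

39.1260 %


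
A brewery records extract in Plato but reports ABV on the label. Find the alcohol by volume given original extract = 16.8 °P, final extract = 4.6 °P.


SG = 259/(259 − P);  ABV = (OG − FG)·131.25
OG = 259/(259 − 16.8) = 1.0694
FG = 259/(259 − 4.6) = 1.0181
ABV = (1.0694 − 1.0181)·131.25

6.7308 % ABV


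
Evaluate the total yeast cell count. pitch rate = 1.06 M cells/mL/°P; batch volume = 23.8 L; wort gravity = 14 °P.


cells (billions) = rate · V_L · °P
cells = 1.06 · 23.8 · 14

353.1920 billion cells


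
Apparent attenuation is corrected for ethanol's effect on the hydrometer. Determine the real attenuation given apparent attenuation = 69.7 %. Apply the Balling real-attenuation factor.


RA = AA · 0.8192
RA = 69.7 · 0.8192

57.0982 %


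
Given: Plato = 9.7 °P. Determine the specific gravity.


SG = 259/(259 − P)
SG = 259/(259 − 9.7)

1.0389


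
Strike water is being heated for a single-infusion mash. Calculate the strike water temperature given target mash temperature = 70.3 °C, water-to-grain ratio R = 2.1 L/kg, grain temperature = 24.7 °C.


T_strike = (0.41/R)·(T_mash − T_grain) + T_mash
T_strike = (0.41/2.1)·(70.3 − 24.7) + 70.3

79.2029 °C


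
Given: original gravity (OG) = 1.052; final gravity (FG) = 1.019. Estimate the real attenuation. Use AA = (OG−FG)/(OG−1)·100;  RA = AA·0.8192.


AA = (1.052 − 1.019)/(1.052 − 1)·100 = 63.4615
RA = 63.4615·0.8192

51.9877 %


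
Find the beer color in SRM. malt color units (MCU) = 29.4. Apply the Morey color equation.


SRM = 1.4922 · MCU^0.6859
SRM = 1.4922 · 29.4^0.6859

15.1693 SRM


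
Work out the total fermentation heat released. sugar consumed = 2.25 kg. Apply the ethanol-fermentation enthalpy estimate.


Q = m_sugar · 590 kJ/kg
Q = 2.25 · 590

1327.5000 kJ


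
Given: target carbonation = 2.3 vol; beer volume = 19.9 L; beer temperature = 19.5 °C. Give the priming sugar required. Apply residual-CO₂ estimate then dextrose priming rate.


residual = 14.695·(0.01821 + 0.09011·e^(−0.04·T));  sugar = (target − residual)·4.0·V
residual = 14.695·(0.01821 + 0.09011·e^(−0.04·19.5)) = 0.8746
sugar = (2.3 − 0.8746)·4.0·19.9

113.4617 g


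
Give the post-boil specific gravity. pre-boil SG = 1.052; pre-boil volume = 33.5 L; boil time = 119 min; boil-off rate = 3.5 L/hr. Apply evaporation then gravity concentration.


V_post = V_pre − rate·(t/60);  SG_post = 1 + (SG_pre−1)·V_pre/V_post
V_post = 33.5 − 3.5·(119/60) = 26.5583
SG_post = 1 + (1.052 − 1)·33.5/26.5583

1.0656


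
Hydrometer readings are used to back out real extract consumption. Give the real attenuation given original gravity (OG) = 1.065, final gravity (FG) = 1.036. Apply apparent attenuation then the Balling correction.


AA = (OG−FG)/(OG−1)·100;  RA = AA·0.8192
AA = (1.065 − 1.036)/(1.065 − 1)·100 = 44.6154
RA = 44.6154·0.8192

36.5489 %


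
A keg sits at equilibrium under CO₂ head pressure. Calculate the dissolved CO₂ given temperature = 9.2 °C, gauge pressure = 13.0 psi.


vols = (P + 14.695)·(0.01821 + 0.09011·e^(−0.04·T))
vols = (13.0 + 14.695)·(0.01821 + 0.09011·e^(−0.04·9.2))

2.2316 volumes


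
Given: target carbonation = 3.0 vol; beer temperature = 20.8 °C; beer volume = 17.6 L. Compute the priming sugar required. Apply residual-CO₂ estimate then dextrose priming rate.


residual = 14.695·(0.01821 + 0.09011·e^(−0.04·T));  sugar = (target − residual)·4.0·V
residual = 14.695·(0.01821 + 0.09011·e^(−0.04·20.8)) = 0.8438
sugar = (3.0 − 0.8438)·4.0·17.6

151.7934 g


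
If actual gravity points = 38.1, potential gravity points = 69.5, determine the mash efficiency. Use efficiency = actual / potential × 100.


efficiency = 38.1 / 69.5 × 100

54.8201 %


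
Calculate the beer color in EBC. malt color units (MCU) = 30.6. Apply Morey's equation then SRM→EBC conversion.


SRM = 1.4922·MCU^0.6859;  EBC = SRM·1.97
SRM = 1.4922·30.6^0.6859 = 15.5913
EBC = 15.5913·1.97

30.7149 EBC


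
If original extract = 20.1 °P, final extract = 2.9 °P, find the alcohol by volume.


SG = 259/(259 − P);  ABV = (OG − FG)·131.25
OG = 259/(259 − 20.1) = 1.0841
FG = 259/(259 − 2.9) = 1.0113
ABV = (1.0841 − 1.0113)·131.25

9.5566 % ABV


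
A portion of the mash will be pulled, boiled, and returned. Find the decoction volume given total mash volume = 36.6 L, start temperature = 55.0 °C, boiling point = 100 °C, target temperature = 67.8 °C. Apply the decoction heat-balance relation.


V_dec = V_total·(T_target − T_start)/(T_boil − T_start)
V_dec = 36.6·(67.8 − 55.0)/(100 − 55.0)

10.4107 L


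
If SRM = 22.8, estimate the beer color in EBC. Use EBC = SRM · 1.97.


EBC = 22.8 · 1.97

44.9160 EBC


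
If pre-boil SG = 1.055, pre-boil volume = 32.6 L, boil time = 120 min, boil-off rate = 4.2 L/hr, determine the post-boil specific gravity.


V_post = V_pre − rate·(t/60);  SG_post = 1 + (SG_pre−1)·V_pre/V_post
V_post = 32.6 − 4.2·(120/60) = 24.2000
SG_post = 1 + (1.055 − 1)·32.6/24.2000

1.0741


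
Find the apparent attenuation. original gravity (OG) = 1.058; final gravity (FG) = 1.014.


AA = (OG − FG)/(OG − 1) · 100
AA = (1.058 − 1.014)/(1.058 − 1) · 100

75.8621 %


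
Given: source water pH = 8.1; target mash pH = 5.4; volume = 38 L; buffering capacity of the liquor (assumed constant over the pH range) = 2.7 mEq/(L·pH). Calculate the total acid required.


acid = buffering capacity · (pH_source − pH_target) · V
acid = 2.7 · (8.1 − 5.4) · 38

277.0200 mEq


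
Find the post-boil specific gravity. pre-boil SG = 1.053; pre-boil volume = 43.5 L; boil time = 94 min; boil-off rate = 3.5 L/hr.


V_post = V_pre − rate·(t/60);  SG_post = 1 + (SG_pre−1)·V_pre/V_post
V_post = 43.5 − 3.5·(94/60) = 38.0167
SG_post = 1 + (1.053 − 1)·43.5/38.0167

1.0606


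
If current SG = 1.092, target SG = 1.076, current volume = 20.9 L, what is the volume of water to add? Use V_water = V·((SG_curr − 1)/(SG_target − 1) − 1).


V_water = 20.9·((1.092 − 1)/(1.076 − 1) − 1)

4.4000 L


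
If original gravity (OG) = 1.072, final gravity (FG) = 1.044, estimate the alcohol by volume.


ABV = (OG − FG) · 131.25
ABV = (1.072 − 1.044) · 131.25

3.6750 % ABV


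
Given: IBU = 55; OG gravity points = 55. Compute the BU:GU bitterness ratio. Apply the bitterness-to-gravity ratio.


BU:GU = IBU / OG_points
BU:GU = 55 / 55

1.0000


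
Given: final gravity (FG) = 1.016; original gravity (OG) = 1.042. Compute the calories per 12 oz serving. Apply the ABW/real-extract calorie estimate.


ABW = (OG−FG)·131.25·0.79/FG;  °P = 259 − 259/SG (for OG→OE and FG→AE);  RE = 0.1808·OE + 0.8192·AE;  Cal = (6.9·ABW + 4·(RE−0.1))·FG·3.55
ABW = (1.042 − 1.016)·131.25·0.79/1.016 = 2.6534
OE = 259 − 259/1.042 = 10.4395 °P
AE = 259 − 259/1.016 = 4.0787 °P
RE = 0.1808·10.4395 + 0.8192·4.0787 = 5.2288 °P
Cal = (6.9·2.6534 + 4·(5.2288−0.1))·1.016·3.55

140.0293 kcal


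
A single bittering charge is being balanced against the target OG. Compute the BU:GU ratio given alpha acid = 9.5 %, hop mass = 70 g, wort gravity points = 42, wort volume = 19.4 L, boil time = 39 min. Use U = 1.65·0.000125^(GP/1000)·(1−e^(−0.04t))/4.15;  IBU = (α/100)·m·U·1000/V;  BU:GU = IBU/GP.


U = 1.65·0.000125^(42/1000)·(1−e^(−0.04·39))/4.15 = 0.2153
IBU = (9.5/100)·70·0.2153·1000/19.4 = 73.8037
BU:GU = 73.8037/42

1.7572


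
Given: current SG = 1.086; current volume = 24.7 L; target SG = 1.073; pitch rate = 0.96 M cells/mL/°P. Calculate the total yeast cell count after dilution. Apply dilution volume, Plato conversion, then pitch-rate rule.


V_w = V·((SG_c−1)/(SG_t−1)−1);  °P = 259 − 259/SG_t;  cells = rate·(V+V_w)·°P
V_w = 24.7·((1.086−1)/(1.073−1)−1) = 4.3986
V_final = 24.7 + 4.3986 = 29.0986
°P = 259 − 259/1.073 = 17.6207
cells = 0.96·29.0986·17.6207

492.2284 billion cells


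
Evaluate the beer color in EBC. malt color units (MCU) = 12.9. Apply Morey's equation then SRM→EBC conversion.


SRM = 1.4922·MCU^0.6859;  EBC = SRM·1.97
SRM = 1.4922·12.9^0.6859 = 8.6215
EBC = 8.6215·1.97

16.9843 EBC


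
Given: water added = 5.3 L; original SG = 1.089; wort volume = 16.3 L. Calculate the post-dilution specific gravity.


SG_new = 1 + (SG_old − 1)·V_old/(V_old + V_water)
pts = (1.089 − 1)·1000·16.3/(16.3 + 5.3) = 67.1620
SG_new = 1 + 67.1620/1000

1.0672


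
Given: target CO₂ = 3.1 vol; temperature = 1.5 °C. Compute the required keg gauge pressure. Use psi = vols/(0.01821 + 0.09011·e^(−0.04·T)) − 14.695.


psi = 3.1/(0.01821 + 0.09011·e^(−0.04·1.5)) − 14.695

15.3809 psi


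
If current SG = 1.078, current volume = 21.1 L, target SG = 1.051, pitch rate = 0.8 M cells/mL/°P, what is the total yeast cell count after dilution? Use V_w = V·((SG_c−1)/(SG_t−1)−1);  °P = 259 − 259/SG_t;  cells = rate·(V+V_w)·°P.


V_w = 21.1·((1.078−1)/(1.051−1)−1) = 11.1706
V_final = 21.1 + 11.1706 = 32.2706
°P = 259 − 259/1.051 = 12.5680
cells = 0.8·32.2706·12.5680

324.4622 billion cells


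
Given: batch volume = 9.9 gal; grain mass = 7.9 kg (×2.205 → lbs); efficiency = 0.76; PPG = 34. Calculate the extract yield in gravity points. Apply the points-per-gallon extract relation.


points = lbs × PPG × eff / vol
lbs = 7.9 × 2.205 = 17.4195
points = 17.4195 × 34 × 0.76 / 9.9

45.4667 points


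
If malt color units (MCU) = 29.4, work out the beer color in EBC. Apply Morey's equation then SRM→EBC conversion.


SRM = 1.4922·MCU^0.6859;  EBC = SRM·1.97
SRM = 1.4922·29.4^0.6859 = 15.1693
EBC = 15.1693·1.97

29.8836 EBC


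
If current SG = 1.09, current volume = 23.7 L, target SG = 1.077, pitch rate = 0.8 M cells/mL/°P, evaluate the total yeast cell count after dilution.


V_w = V·((SG_c−1)/(SG_t−1)−1);  °P = 259 − 259/SG_t;  cells = rate·(V+V_w)·°P
V_w = 23.7·((1.09−1)/(1.077−1)−1) = 4.0013
V_final = 23.7 + 4.0013 = 27.7013
°P = 259 − 259/1.077 = 18.5172
cells = 0.8·27.7013·18.5172

410.3599 billion cells


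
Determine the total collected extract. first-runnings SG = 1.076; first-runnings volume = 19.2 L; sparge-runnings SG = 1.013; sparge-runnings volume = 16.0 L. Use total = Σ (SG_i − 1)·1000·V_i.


first = (1.076 − 1)·1000·19.2 = 1459.2000
sparge = (1.013 − 1)·1000·16.0 = 208.0000
total = 1459.2000 + 208.0000

1667.2000 gravity·L


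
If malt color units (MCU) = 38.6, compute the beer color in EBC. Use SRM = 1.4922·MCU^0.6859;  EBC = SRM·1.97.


SRM = 1.4922·38.6^0.6859 = 18.2838
EBC = 18.2838·1.97

36.0192 EBC


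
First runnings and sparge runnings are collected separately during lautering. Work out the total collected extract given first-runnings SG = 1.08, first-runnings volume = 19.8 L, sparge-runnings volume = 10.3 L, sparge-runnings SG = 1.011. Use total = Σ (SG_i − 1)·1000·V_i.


first = (1.08 − 1)·1000·19.8 = 1584.0000
sparge = (1.011 − 1)·1000·10.3 = 113.3000
total = 1584.0000 + 113.3000

1697.3000 gravity·L


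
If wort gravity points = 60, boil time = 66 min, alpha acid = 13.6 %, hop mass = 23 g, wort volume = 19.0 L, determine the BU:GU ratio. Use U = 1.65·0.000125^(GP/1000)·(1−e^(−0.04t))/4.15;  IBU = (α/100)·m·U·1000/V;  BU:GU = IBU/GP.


U = 1.65·0.000125^(60/1000)·(1−e^(−0.04·66))/4.15 = 0.2153
IBU = (13.6/100)·23·0.2153·1000/19.0 = 35.4495
BU:GU = 35.4495/60

0.5908


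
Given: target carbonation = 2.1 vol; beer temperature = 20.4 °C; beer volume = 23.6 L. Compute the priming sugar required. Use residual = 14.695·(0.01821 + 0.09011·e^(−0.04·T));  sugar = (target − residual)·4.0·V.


residual = 14.695·(0.01821 + 0.09011·e^(−0.04·20.4)) = 0.8531
sugar = (2.1 − 0.8531)·4.0·23.6

117.7037 g


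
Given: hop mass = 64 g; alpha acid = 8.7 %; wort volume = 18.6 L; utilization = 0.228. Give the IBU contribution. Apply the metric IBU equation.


IBU = (α/100)·mass·U·1000 / V
IBU = (8.7/100)·64·0.228·1000 / 18.6

68.2529 IBU


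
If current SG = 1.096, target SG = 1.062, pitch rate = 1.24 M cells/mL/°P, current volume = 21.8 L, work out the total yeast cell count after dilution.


V_w = V·((SG_c−1)/(SG_t−1)−1);  °P = 259 − 259/SG_t;  cells = rate·(V+V_w)·°P
V_w = 21.8·((1.096−1)/(1.062−1)−1) = 11.9548
V_final = 21.8 + 11.9548 = 33.7548
°P = 259 − 259/1.062 = 15.1205
cells = 1.24·33.7548·15.1205

632.8848 billion cells


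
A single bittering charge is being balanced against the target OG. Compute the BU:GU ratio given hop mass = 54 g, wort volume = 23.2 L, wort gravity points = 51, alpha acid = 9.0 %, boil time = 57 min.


U = 1.65·0.000125^(GP/1000)·(1−e^(−0.04t))/4.15;  IBU = (α/100)·m·U·1000/V;  BU:GU = IBU/GP
U = 1.65·0.000125^(51/1000)·(1−e^(−0.04·57))/4.15 = 0.2257
IBU = (9.0/100)·54·0.2257·1000/23.2 = 47.2787
BU:GU = 47.2787/51

0.9270


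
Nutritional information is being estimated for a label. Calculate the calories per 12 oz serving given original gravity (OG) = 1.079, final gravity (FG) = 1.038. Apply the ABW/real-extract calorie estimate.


ABW = (OG−FG)·131.25·0.79/FG;  °P = 259 − 259/SG (for OG→OE and FG→AE);  RE = 0.1808·OE + 0.8192·AE;  Cal = (6.9·ABW + 4·(RE−0.1))·FG·3.55
ABW = (1.079 − 1.038)·131.25·0.79/1.038 = 4.0956
OE = 259 − 259/1.079 = 18.9629 °P
AE = 259 − 259/1.038 = 9.4817 °P
RE = 0.1808·18.9629 + 0.8192·9.4817 = 11.1959 °P
Cal = (6.9·4.0956 + 4·(11.1959−0.1))·1.038·3.55

267.6820 kcal


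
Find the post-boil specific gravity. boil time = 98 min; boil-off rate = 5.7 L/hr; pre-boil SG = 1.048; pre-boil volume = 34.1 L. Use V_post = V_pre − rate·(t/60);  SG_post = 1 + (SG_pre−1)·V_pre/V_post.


V_post = 34.1 − 5.7·(98/60) = 24.7900
SG_post = 1 + (1.048 − 1)·34.1/24.7900

1.0660


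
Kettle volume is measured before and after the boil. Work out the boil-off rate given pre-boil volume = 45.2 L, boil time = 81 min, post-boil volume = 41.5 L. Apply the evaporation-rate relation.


rate = (V_pre − V_post) / (t_min/60)
rate = (45.2 − 41.5) / (81/60)

2.7407 L/hr


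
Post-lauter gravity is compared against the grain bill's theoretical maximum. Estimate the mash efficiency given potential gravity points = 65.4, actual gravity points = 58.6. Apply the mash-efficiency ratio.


efficiency = actual / potential × 100
efficiency = 58.6 / 65.4 × 100

89.6024 %


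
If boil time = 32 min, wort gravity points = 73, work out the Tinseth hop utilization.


U = 1.65·0.000125^(GP/1000) · (1 − e^(−0.04·t))/4.15
bigness = 1.65·0.000125^(73/1000) = 0.8562
boil_factor = (1 − e^(−0.04·32))/4.15 = 0.1740
U = 0.8562 · 0.1740

0.1489


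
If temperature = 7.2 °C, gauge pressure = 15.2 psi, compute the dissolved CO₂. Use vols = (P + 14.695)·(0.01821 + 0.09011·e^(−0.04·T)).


vols = (15.2 + 14.695)·(0.01821 + 0.09011·e^(−0.04·7.2))

2.5641 volumes


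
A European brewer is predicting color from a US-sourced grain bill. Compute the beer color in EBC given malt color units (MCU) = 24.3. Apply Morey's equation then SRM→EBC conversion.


SRM = 1.4922·MCU^0.6859;  EBC = SRM·1.97
SRM = 1.4922·24.3^0.6859 = 13.3111
EBC = 13.3111·1.97

26.2229 EBC


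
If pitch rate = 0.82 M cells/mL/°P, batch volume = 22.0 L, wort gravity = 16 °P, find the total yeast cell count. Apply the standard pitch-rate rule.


cells (billions) = rate · V_L · °P
cells = 0.82 · 22.0 · 16

288.6400 billion cells


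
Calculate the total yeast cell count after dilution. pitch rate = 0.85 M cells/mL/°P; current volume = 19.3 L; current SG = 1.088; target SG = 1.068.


V_w = V·((SG_c−1)/(SG_t−1)−1);  °P = 259 − 259/SG_t;  cells = rate·(V+V_w)·°P
V_w = 19.3·((1.088−1)/(1.068−1)−1) = 5.6765
V_final = 19.3 + 5.6765 = 24.9765
°P = 259 − 259/1.068 = 16.4906
cells = 0.85·24.9765·16.4906

350.0962 billion cells


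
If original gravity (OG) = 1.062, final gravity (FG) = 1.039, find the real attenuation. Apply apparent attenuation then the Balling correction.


AA = (OG−FG)/(OG−1)·100;  RA = AA·0.8192
AA = (1.062 − 1.039)/(1.062 − 1)·100 = 37.0968
RA = 37.0968·0.8192

30.3897 %


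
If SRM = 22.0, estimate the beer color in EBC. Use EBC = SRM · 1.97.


EBC = 22.0 · 1.97

43.3400 EBC


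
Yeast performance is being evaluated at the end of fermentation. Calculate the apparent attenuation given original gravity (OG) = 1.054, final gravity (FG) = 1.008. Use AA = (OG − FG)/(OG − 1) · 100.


AA = (1.054 − 1.008)/(1.054 − 1) · 100

85.1852 %


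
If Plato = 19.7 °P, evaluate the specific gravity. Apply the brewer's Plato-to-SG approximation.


SG = 259/(259 − P)
SG = 259/(259 − 19.7)

1.0823


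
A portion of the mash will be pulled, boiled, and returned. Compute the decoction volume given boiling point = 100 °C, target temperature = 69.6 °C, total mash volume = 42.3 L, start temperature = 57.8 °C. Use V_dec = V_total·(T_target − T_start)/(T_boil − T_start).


V_dec = 42.3·(69.6 − 57.8)/(100 − 57.8)

11.8280 L


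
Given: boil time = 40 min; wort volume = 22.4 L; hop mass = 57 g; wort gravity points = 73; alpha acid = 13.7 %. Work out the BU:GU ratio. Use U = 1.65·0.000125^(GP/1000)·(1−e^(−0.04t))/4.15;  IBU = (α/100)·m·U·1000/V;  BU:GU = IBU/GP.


U = 1.65·0.000125^(73/1000)·(1−e^(−0.04·40))/4.15 = 0.1647
IBU = (13.7/100)·57·0.1647·1000/22.4 = 57.4007
BU:GU = 57.4007/73

0.7863


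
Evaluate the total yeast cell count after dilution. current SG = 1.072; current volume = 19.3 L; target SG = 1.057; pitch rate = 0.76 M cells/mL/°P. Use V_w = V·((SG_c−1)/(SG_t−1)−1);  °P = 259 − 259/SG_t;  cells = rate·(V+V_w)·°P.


V_w = 19.3·((1.072−1)/(1.057−1)−1) = 5.0789
V_final = 19.3 + 5.0789 = 24.3789
°P = 259 − 259/1.057 = 13.9669
cells = 0.76·24.3789·13.9669

258.7785 billion cells


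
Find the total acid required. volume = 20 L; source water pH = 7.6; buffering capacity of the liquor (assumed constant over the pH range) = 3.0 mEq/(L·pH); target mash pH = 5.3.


acid = buffering capacity · (pH_source − pH_target) · V
acid = 3.0 · (7.6 − 5.3) · 20

138.0000 mEq


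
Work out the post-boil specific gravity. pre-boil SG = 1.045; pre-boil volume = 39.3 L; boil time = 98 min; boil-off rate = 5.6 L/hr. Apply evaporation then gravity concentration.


V_post = V_pre − rate·(t/60);  SG_post = 1 + (SG_pre−1)·V_pre/V_post
V_post = 39.3 − 5.6·(98/60) = 30.1533
SG_post = 1 + (1.045 − 1)·39.3/30.1533

1.0587


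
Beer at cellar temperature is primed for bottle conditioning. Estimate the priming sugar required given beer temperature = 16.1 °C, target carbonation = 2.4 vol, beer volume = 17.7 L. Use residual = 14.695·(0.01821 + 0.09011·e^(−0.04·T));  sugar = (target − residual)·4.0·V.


residual = 14.695·(0.01821 + 0.09011·e^(−0.04·16.1)) = 0.9630
sugar = (2.4 − 0.9630)·4.0·17.7

101.7374 g


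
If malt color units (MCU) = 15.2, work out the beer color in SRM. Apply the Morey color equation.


SRM = 1.4922 · MCU^0.6859
SRM = 1.4922 · 15.2^0.6859

9.6484 SRM


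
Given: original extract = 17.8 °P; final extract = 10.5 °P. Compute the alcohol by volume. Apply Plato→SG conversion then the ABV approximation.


SG = 259/(259 − P);  ABV = (OG − FG)·131.25
OG = 259/(259 − 17.8) = 1.0738
FG = 259/(259 − 10.5) = 1.0423
ABV = (1.0738 − 1.0423)·131.25

4.1402 % ABV


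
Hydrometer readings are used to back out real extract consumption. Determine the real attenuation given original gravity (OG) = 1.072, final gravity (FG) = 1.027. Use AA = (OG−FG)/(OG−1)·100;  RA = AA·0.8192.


AA = (1.072 − 1.027)/(1.072 − 1)·100 = 62.5000
RA = 62.5000·0.8192

51.2000 %


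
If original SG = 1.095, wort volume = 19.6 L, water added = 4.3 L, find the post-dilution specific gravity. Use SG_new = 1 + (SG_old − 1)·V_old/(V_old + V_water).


pts = (1.095 − 1)·1000·19.6/(19.6 + 4.3) = 77.9079
SG_new = 1 + 77.9079/1000

1.0779


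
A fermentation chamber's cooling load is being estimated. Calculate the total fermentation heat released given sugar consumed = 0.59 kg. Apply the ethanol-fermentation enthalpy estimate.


Q = m_sugar · 590 kJ/kg
Q = 0.59 · 590

348.1000 kJ


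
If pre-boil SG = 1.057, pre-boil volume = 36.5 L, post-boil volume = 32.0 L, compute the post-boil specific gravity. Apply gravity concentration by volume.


SG_post = 1 + (SG_pre − 1)·V_pre/V_post
pts_pre = (1.057 − 1)·1000 = 57.0000
pts_post = 57.0000·36.5/32.0 = 65.0156
SG_post = 1 + 65.0156/1000

1.0650


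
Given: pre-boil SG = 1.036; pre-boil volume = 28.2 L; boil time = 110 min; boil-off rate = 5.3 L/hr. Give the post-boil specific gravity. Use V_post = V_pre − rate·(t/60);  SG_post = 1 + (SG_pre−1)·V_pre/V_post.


V_post = 28.2 − 5.3·(110/60) = 18.4833
SG_post = 1 + (1.036 − 1)·28.2/18.4833

1.0549


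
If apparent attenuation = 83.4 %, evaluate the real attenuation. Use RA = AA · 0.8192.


RA = 83.4 · 0.8192

68.3213 %


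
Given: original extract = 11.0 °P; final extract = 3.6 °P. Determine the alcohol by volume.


SG = 259/(259 − P);  ABV = (OG − FG)·131.25
OG = 259/(259 − 11.0) = 1.0444
FG = 259/(259 − 3.6) = 1.0141
ABV = (1.0444 − 1.0141)·131.25

3.9715 % ABV


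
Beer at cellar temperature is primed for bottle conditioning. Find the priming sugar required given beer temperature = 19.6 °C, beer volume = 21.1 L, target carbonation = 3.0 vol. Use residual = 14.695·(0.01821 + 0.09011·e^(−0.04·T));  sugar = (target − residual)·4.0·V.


residual = 14.695·(0.01821 + 0.09011·e^(−0.04·19.6)) = 0.8722
sugar = (3.0 − 0.8722)·4.0·21.1

179.5881 g


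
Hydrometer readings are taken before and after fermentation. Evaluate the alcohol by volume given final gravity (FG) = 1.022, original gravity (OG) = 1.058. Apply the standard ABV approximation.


ABV = (OG − FG) · 131.25
ABV = (1.058 − 1.022) · 131.25

4.7250 % ABV


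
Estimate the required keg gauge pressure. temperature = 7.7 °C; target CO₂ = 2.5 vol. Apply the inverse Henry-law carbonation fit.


psi = vols/(0.01821 + 0.09011·e^(−0.04·T)) − 14.695
psi = 2.5/(0.01821 + 0.09011·e^(−0.04·7.7)) − 14.695

14.9142 psi


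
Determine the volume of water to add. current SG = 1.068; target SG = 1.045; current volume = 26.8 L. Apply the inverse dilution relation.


V_water = V·((SG_curr − 1)/(SG_target − 1) − 1)
V_water = 26.8·((1.068 − 1)/(1.045 − 1) − 1)

13.6978 L


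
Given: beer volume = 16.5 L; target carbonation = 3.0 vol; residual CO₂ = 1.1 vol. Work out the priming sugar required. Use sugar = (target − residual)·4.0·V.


sugar = (3.0 − 1.1)·4.0·16.5

125.4000 g


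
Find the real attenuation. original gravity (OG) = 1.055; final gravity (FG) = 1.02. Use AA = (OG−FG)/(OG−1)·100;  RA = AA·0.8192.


AA = (1.055 − 1.02)/(1.055 − 1)·100 = 63.6364
RA = 63.6364·0.8192

52.1309 %


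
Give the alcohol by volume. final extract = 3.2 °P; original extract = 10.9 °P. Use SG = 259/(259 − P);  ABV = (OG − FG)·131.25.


OG = 259/(259 − 10.9) = 1.0439
FG = 259/(259 − 3.2) = 1.0125
ABV = (1.0439 − 1.0125)·131.25

4.1244 % ABV


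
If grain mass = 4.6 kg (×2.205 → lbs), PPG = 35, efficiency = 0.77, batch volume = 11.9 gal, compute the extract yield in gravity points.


points = lbs × PPG × eff / vol
lbs = 4.6 × 2.205 = 10.1430
points = 10.1430 × 35 × 0.77 / 11.9

22.9709 points


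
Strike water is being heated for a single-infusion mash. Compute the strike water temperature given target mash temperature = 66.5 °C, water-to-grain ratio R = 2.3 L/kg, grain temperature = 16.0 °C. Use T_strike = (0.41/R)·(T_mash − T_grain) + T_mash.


T_strike = (0.41/2.3)·(66.5 − 16.0) + 66.5

75.5022 °C


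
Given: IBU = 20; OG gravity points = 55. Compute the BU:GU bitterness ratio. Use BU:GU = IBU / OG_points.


BU:GU = 20 / 55

0.3636


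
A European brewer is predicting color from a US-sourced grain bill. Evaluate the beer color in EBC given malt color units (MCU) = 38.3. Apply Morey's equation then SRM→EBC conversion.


SRM = 1.4922·MCU^0.6859;  EBC = SRM·1.97
SRM = 1.4922·38.3^0.6859 = 18.1862
EBC = 18.1862·1.97

35.8269 EBC


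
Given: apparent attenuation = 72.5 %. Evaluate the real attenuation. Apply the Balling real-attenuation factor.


RA = AA · 0.8192
RA = 72.5 · 0.8192

59.3920 %


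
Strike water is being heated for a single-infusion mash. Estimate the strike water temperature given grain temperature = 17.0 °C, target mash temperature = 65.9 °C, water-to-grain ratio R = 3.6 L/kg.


T_strike = (0.41/R)·(T_mash − T_grain) + T_mash
T_strike = (0.41/3.6)·(65.9 − 17.0) + 65.9

71.4692 °C


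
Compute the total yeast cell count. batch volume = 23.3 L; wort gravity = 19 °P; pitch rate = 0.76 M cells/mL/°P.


cells (billions) = rate · V_L · °P
cells = 0.76 · 23.3 · 19

336.4520 billion cells
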